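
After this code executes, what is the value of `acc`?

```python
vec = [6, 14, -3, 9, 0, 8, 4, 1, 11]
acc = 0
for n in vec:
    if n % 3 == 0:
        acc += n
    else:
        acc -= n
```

-26

n=6: %3==0, acc = 0+6 = 6
n=14: not %3==0, acc = 6-14 = -8
n=-3: %3==0, acc = (-8)+(-3) = -11
n=9: %3==0, acc = (-11)+9 = -2
n=0: %3==0, acc = (-2)+0 = -2
n=8: not %3==0, acc = (-2)-8 = -10
n=4: not %3==0, acc = (-10)-4 = -14
n=1: not %3==0, acc = (-14)-1 = -15
n=11: not %3==0, acc = (-15)-11 = -26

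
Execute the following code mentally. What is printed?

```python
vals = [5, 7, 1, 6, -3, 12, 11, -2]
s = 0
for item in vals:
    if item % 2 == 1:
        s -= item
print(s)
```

-21

item=5: odd, s = 0-5 = -5
item=7: odd, s = (-5)-7 = -12
item=1: odd, s = (-12)-1 = -13
item=6: not odd
item=-3: odd, s = (-13)-(-3) = -10
item=12: not odd
item=11: odd, s = (-10)-11 = -21
item=-2: not odd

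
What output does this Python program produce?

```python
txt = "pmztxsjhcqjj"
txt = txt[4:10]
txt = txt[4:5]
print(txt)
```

slice [4:10] → 'xsjhcq'
slice [4:5] → 'c'

c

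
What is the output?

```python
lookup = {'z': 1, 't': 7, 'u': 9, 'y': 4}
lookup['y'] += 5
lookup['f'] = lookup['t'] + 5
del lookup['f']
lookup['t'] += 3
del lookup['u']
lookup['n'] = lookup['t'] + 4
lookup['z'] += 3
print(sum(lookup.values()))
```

37

lookup['y'] = 4+5 = 9 → {'z': 1, 't': 7, 'u': 9, 'y': 9}
lookup['f'] = lookup['t']+5 = 12 → {'z': 1, 't': 7, 'u': 9, 'y': 9, 'f': 12}
del 'f' → {'z': 1, 't': 7, 'u': 9, 'y': 9}
lookup['t'] = 7+3 = 10 → {'z': 1, 't': 10, 'u': 9, 'y': 9}
del 'u' → {'z': 1, 't': 10, 'y': 9}
lookup['n'] = lookup['t']+4 = 14 → {'z': 1, 't': 10, 'y': 9, 'n': 14}
lookup['z'] = 1+3 = 4 → {'z': 4, 't': 10, 'y': 9, 'n': 14}
sum of values = 37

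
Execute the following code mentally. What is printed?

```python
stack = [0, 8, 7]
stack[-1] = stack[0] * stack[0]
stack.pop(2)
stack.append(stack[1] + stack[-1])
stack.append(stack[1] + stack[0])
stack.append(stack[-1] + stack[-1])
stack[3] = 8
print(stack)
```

stack[-1] = stack[0]*stack[0] = 0*0 = 0 → [0, 8, 0]
pop(2) removes 0 → [0, 8]
append stack[1]+stack[-1] = 8+8 = 16 → [0, 8, 16]
append stack[1]+stack[0] = 8+0 = 8 → [0, 8, 16, 8]
append stack[-1]+stack[-1] = 8+8 = 16 → [0, 8, 16, 8, 16]
stack[3] = 8 → [0, 8, 16, 8, 16]

[0, 8, 16, 8, 16]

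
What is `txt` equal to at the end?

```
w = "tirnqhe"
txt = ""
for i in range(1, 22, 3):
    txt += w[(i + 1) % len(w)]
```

'rhiqtne'

i=1: add w[2]='r' → 'r'
i=4: add w[5]='h' → 'rh'
i=7: add w[1]='i' → 'rhi'
i=10: add w[4]='q' → 'rhiq'
i=13: add w[0]='t' → 'rhiqt'
i=16: add w[3]='n' → 'rhiqtn'
i=19: add w[6]='e' → 'rhiqtne'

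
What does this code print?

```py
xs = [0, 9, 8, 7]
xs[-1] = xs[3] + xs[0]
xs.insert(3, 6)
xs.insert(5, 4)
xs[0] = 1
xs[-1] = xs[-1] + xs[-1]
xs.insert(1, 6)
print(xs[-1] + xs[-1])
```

16

xs[-1] = xs[3]+xs[0] = 7+0 = 7 → [0, 9, 8, 7]
insert 6 at 3 → [0, 9, 8, 6, 7]
insert 4 at 5 → [0, 9, 8, 6, 7, 4]
xs[0] = 1 → [1, 9, 8, 6, 7, 4]
xs[-1] = xs[-1]+xs[-1] = 4+4 = 8 → [1, 9, 8, 6, 7, 8]
insert 6 at 1 → [1, 6, 9, 8, 6, 7, 8]
xs[-1]+xs[-1] = 8+8 = 16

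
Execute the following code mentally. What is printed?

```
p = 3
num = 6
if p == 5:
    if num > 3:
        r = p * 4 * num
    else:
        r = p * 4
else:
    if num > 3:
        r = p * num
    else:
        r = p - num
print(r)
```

p=3, num=6
p == 5 is False; num > 3 is True
→ r = p * num = 18

18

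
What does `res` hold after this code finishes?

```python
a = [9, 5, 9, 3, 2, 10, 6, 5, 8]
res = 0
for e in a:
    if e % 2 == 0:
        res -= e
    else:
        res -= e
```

-57

e=9: not even, res = 0-9 = -9
e=5: not even, res = (-9)-5 = -14
e=9: not even, res = (-14)-9 = -23
e=3: not even, res = (-23)-3 = -26
e=2: even, res = (-26)-2 = -28
e=10: even, res = (-28)-10 = -38
e=6: even, res = (-38)-6 = -44
e=5: not even, res = (-44)-5 = -49
e=8: even, res = (-49)-8 = -57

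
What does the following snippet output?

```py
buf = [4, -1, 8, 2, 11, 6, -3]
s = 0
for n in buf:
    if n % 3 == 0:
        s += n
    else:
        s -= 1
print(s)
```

n=4: not %3==0, s = 0-1 = -1
n=-1: not %3==0, s = (-1)-1 = -2
n=8: not %3==0, s = (-2)-1 = -3
n=2: not %3==0, s = (-3)-1 = -4
n=11: not %3==0, s = (-4)-1 = -5
n=6: %3==0, s = (-5)+6 = 1
n=-3: %3==0, s = 1+(-3) = -2

-2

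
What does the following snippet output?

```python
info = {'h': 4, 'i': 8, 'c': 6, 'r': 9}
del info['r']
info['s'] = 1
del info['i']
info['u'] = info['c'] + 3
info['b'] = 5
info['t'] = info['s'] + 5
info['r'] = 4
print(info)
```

del 'r' → {'h': 4, 'i': 8, 'c': 6}
info['s'] = 1 → {'h': 4, 'i': 8, 'c': 6, 's': 1}
del 'i' → {'h': 4, 'c': 6, 's': 1}
info['u'] = info['c']+3 = 9 → {'h': 4, 'c': 6, 's': 1, 'u': 9}
info['b'] = 5 → {'h': 4, 'c': 6, 's': 1, 'u': 9, 'b': 5}
info['t'] = info['s']+5 = 6 → {'h': 4, 'c': 6, 's': 1, 'u': 9, 'b': 5, 't': 6}
info['r'] = 4 → {'h': 4, 'c': 6, 's': 1, 'u': 9, 'b': 5, 't': 6, 'r': 4}

{'h': 4, 'c': 6, 's': 1, 'u': 9, 'b': 5, 't': 6, 'r': 4}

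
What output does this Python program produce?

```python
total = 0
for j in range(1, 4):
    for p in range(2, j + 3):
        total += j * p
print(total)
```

j=1,p=2: total = 0+2 = 2
j=1,p=3: total = 2+3 = 5
j=2,p=2: total = 5+4 = 9
j=2,p=3: total = 9+6 = 15
j=2,p=4: total = 15+8 = 23
j=3,p=2: total = 23+6 = 29
j=3,p=3: total = 29+9 = 38
j=3,p=4: total = 38+12 = 50
j=3,p=5: total = 50+15 = 65

65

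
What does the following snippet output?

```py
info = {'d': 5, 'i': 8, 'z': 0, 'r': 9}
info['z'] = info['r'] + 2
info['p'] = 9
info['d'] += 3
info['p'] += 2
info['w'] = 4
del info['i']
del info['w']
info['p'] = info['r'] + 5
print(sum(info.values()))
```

42

info['z'] = info['r']+2 = 11 → {'d': 5, 'i': 8, 'z': 11, 'r': 9}
info['p'] = 9 → {'d': 5, 'i': 8, 'z': 11, 'r': 9, 'p': 9}
info['d'] = 5+3 = 8 → {'d': 8, 'i': 8, 'z': 11, 'r': 9, 'p': 9}
info['p'] = 9+2 = 11 → {'d': 8, 'i': 8, 'z': 11, 'r': 9, 'p': 11}
info['w'] = 4 → {'d': 8, 'i': 8, 'z': 11, 'r': 9, 'p': 11, 'w': 4}
del 'i' → {'d': 8, 'z': 11, 'r': 9, 'p': 11, 'w': 4}
del 'w' → {'d': 8, 'z': 11, 'r': 9, 'p': 11}
info['p'] = info['r']+5 = 14 → {'d': 8, 'z': 11, 'r': 9, 'p': 14}
sum of values = 42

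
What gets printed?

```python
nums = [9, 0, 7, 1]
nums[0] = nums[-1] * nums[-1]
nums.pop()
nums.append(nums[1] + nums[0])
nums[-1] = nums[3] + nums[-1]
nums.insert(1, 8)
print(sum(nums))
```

18

nums[0] = nums[-1]*nums[-1] = 1*1 = 1 → [1, 0, 7, 1]
pop() removes 1 → [1, 0, 7]
append nums[1]+nums[0] = 0+1 = 1 → [1, 0, 7, 1]
nums[-1] = nums[3]+nums[-1] = 1+1 = 2 → [1, 0, 7, 2]
insert 8 at 1 → [1, 8, 0, 7, 2]
sum = 18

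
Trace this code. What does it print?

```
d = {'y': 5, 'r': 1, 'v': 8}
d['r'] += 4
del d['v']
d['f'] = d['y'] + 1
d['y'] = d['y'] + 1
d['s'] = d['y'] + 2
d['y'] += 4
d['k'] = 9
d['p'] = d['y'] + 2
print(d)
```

d['r'] = 1+4 = 5 → {'y': 5, 'r': 5, 'v': 8}
del 'v' → {'y': 5, 'r': 5}
d['f'] = d['y']+1 = 6 → {'y': 5, 'r': 5, 'f': 6}
d['y'] = d['y']+1 = 6 → {'y': 6, 'r': 5, 'f': 6}
d['s'] = d['y']+2 = 8 → {'y': 6, 'r': 5, 'f': 6, 's': 8}
d['y'] = 6+4 = 10 → {'y': 10, 'r': 5, 'f': 6, 's': 8}
d['k'] = 9 → {'y': 10, 'r': 5, 'f': 6, 's': 8, 'k': 9}
d['p'] = d['y']+2 = 12 → {'y': 10, 'r': 5, 'f': 6, 's': 8, 'k': 9, 'p': 12}

{'y': 10, 'r': 5, 'f': 6, 's': 8, 'k': 9, 'p': 12}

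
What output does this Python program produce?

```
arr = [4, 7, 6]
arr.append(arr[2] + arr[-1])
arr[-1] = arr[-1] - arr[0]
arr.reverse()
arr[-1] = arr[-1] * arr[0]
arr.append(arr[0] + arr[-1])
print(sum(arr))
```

append arr[2]+arr[-1] = 6+6 = 12 → [4, 7, 6, 12]
arr[-1] = arr[-1]-arr[0] = 12-4 = 8 → [4, 7, 6, 8]
reverse → [8, 6, 7, 4]
arr[-1] = arr[-1]*arr[0] = 4*8 = 32 → [8, 6, 7, 32]
append arr[0]+arr[-1] = 8+32 = 40 → [8, 6, 7, 32, 40]
sum = 93

93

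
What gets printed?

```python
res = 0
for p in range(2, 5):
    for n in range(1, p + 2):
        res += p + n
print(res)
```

p=2,n=1: res = 0+3 = 3
p=2,n=2: res = 3+4 = 7
p=2,n=3: res = 7+5 = 12
p=3,n=1: res = 12+4 = 16
p=3,n=2: res = 16+5 = 21
p=3,n=3: res = 21+6 = 27
p=3,n=4: res = 27+7 = 34
p=4,n=1: res = 34+5 = 39
p=4,n=2: res = 39+6 = 45
p=4,n=3: res = 45+7 = 52
p=4,n=4: res = 52+8 = 60
p=4,n=5: res = 60+9 = 69

69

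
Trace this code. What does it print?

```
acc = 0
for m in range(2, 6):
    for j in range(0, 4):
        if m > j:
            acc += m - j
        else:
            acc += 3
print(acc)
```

42

m=2,j=0: 2>0, acc = 0+2 = 2
m=2,j=1: 2>1, acc = 2+1 = 3
m=2,j=2: not 2>2, acc = 3+3 = 6
m=2,j=3: not 2>3, acc = 6+3 = 9
m=3,j=0: 3>0, acc = 9+3 = 12
m=3,j=1: 3>1, acc = 12+2 = 14
m=3,j=2: 3>2, acc = 14+1 = 15
m=3,j=3: not 3>3, acc = 15+3 = 18
m=4,j=0: 4>0, acc = 18+4 = 22
m=4,j=1: 4>1, acc = 22+3 = 25
m=4,j=2: 4>2, acc = 25+2 = 27
m=4,j=3: 4>3, acc = 27+1 = 28
m=5,j=0: 5>0, acc = 28+5 = 33
m=5,j=1: 5>1, acc = 33+4 = 37
m=5,j=2: 5>2, acc = 37+3 = 40
m=5,j=3: 5>3, acc = 40+2 = 42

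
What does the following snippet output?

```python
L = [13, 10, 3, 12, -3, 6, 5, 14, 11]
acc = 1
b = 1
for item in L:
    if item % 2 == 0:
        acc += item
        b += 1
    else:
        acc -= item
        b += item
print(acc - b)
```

-20

item=13: not even, acc = 1-13 = -12; b=14
item=10: even, acc = (-12)+10 = -2; b=15
item=3: not even, acc = (-2)-3 = -5; b=18
item=12: even, acc = (-5)+12 = 7; b=19
item=-3: not even, acc = 7-(-3) = 10; b=16
item=6: even, acc = 10+6 = 16; b=17
item=5: not even, acc = 16-5 = 11; b=22
item=14: even, acc = 11+14 = 25; b=23
item=11: not even, acc = 25-11 = 14; b=34
acc-b = 14-34 = -20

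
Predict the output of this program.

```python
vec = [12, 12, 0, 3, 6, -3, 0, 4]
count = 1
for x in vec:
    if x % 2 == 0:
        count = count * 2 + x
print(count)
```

x=12: even, count = 1*2+12 = 14
x=12: even, count = 14*2+12 = 40
x=0: even, count = 40*2+0 = 80
x=3: not even
x=6: even, count = 80*2+6 = 166
x=-3: not even
x=0: even, count = 166*2+0 = 332
x=4: even, count = 332*2+4 = 668

668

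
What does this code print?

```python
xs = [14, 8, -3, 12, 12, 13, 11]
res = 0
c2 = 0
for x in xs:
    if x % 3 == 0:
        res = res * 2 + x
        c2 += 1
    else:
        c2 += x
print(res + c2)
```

73

x=14: not %3==0; c2=14
x=8: not %3==0; c2=22
x=-3: %3==0, res = 0*2+(-3) = -3; c2=23
x=12: %3==0, res = (-3)*2+12 = 6; c2=24
x=12: %3==0, res = 6*2+12 = 24; c2=25
x=13: not %3==0; c2=38
x=11: not %3==0; c2=49
res+c2 = 24+49 = 73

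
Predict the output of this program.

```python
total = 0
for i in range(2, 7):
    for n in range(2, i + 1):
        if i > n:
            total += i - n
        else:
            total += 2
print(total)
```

i=2,n=2: not 2>2, total = 0+2 = 2
i=3,n=2: 3>2, total = 2+1 = 3
i=3,n=3: not 3>3, total = 3+2 = 5
i=4,n=2: 4>2, total = 5+2 = 7
i=4,n=3: 4>3, total = 7+1 = 8
i=4,n=4: not 4>4, total = 8+2 = 10
i=5,n=2: 5>2, total = 10+3 = 13
i=5,n=3: 5>3, total = 13+2 = 15
i=5,n=4: 5>4, total = 15+1 = 16
i=5,n=5: not 5>5, total = 16+2 = 18
i=6,n=2: 6>2, total = 18+4 = 22
i=6,n=3: 6>3, total = 22+3 = 25
i=6,n=4: 6>4, total = 25+2 = 27
i=6,n=5: 6>5, total = 27+1 = 28
i=6,n=6: not 6>6, total = 28+2 = 30

30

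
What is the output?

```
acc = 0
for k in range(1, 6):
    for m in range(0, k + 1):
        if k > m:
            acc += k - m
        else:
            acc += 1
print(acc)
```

40

k=1,m=0: 1>0, acc = 0+1 = 1
k=1,m=1: not 1>1, acc = 1+1 = 2
k=2,m=0: 2>0, acc = 2+2 = 4
k=2,m=1: 2>1, acc = 4+1 = 5
k=2,m=2: not 2>2, acc = 5+1 = 6
k=3,m=0: 3>0, acc = 6+3 = 9
k=3,m=1: 3>1, acc = 9+2 = 11
k=3,m=2: 3>2, acc = 11+1 = 12
k=3,m=3: not 3>3, acc = 12+1 = 13
k=4,m=0: 4>0, acc = 13+4 = 17
k=4,m=1: 4>1, acc = 17+3 = 20
k=4,m=2: 4>2, acc = 20+2 = 22
k=4,m=3: 4>3, acc = 22+1 = 23
k=4,m=4: not 4>4, acc = 23+1 = 24
k=5,m=0: 5>0, acc = 24+5 = 29
k=5,m=1: 5>1, acc = 29+4 = 33
k=5,m=2: 5>2, acc = 33+3 = 36
k=5,m=3: 5>3, acc = 36+2 = 38
k=5,m=4: 5>4, acc = 38+1 = 39
k=5,m=5: not 5>5, acc = 39+1 = 40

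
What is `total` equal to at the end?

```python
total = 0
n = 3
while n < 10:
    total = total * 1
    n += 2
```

n=3: total = 0*1 = 0
n=5: total = 0*1 = 0
n=7: total = 0*1 = 0
n=9: total = 0*1 = 0

0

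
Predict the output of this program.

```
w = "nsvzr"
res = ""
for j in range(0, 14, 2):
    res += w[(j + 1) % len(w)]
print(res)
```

j=0: add w[1]='s' → 's'
j=2: add w[3]='z' → 'sz'
j=4: add w[0]='n' → 'szn'
j=6: add w[2]='v' → 'sznv'
j=8: add w[4]='r' → 'sznvr'
j=10: add w[1]='s' → 'sznvrs'
j=12: add w[3]='z' → 'sznvrsz'

sznvrsz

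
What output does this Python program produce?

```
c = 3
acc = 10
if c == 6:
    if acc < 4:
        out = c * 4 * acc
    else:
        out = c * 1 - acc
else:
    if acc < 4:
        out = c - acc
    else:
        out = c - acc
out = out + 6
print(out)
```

c=3, acc=10
c == 6 is False; acc < 4 is False
→ out = c - acc = -7
out = (-7)+6 = -1

-1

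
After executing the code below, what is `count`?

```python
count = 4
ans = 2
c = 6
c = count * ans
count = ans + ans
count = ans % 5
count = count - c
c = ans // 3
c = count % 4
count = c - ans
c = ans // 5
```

0

c = 4*2 = 8
count = 2+2 = 4
count = 2%5 = 2
count = 2-8 = -6
c = 2//3 = 0
c = (-6)%4 = 2
count = 2-2 = 0
c = 2//5 = 0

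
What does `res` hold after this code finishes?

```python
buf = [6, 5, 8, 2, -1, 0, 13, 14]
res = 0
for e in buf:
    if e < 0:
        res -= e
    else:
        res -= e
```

e=6: not <0, res = 0-6 = -6
e=5: not <0, res = (-6)-5 = -11
e=8: not <0, res = (-11)-8 = -19
e=2: not <0, res = (-19)-2 = -21
e=-1: <0, res = (-21)-(-1) = -20
e=0: not <0, res = (-20)-0 = -20
e=13: not <0, res = (-20)-13 = -33
e=14: not <0, res = (-33)-14 = -47

-47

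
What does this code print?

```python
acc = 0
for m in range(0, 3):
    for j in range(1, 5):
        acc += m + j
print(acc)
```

42

m=0,j=1: acc = 0+1 = 1
m=0,j=2: acc = 1+2 = 3
m=0,j=3: acc = 3+3 = 6
m=0,j=4: acc = 6+4 = 10
m=1,j=1: acc = 10+2 = 12
m=1,j=2: acc = 12+3 = 15
m=1,j=3: acc = 15+4 = 19
m=1,j=4: acc = 19+5 = 24
m=2,j=1: acc = 24+3 = 27
m=2,j=2: acc = 27+4 = 31
m=2,j=3: acc = 31+5 = 36
m=2,j=4: acc = 36+6 = 42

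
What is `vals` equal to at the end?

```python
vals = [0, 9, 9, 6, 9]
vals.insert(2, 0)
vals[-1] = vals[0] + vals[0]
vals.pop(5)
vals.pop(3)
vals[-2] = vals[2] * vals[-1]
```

insert 0 at 2 → [0, 9, 0, 9, 6, 9]
vals[-1] = vals[0]+vals[0] = 0+0 = 0 → [0, 9, 0, 9, 6, 0]
pop(5) removes 0 → [0, 9, 0, 9, 6]
pop(3) removes 9 → [0, 9, 0, 6]
vals[-2] = vals[2]*vals[-1] = 0*6 = 0 → [0, 9, 0, 6]

[0, 9, 0, 6]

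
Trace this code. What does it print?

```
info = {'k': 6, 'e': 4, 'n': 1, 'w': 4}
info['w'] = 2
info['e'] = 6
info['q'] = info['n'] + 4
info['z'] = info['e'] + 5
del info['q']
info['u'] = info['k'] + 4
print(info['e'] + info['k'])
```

12

info['w'] = 2 → {'k': 6, 'e': 4, 'n': 1, 'w': 2}
info['e'] = 6 → {'k': 6, 'e': 6, 'n': 1, 'w': 2}
info['q'] = info['n']+4 = 5 → {'k': 6, 'e': 6, 'n': 1, 'w': 2, 'q': 5}
info['z'] = info['e']+5 = 11 → {'k': 6, 'e': 6, 'n': 1, 'w': 2, 'q': 5, 'z': 11}
del 'q' → {'k': 6, 'e': 6, 'n': 1, 'w': 2, 'z': 11}
info['u'] = info['k']+4 = 10 → {'k': 6, 'e': 6, 'n': 1, 'w': 2, 'z': 11, 'u': 10}
info['e']+info['k'] = 6+6 = 12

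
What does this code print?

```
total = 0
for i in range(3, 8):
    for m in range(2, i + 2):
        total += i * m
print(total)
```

i=3,m=2: total = 0+6 = 6
i=3,m=3: total = 6+9 = 15
i=3,m=4: total = 15+12 = 27
i=4,m=2: total = 27+8 = 35
i=4,m=3: total = 35+12 = 47
i=4,m=4: total = 47+16 = 63
i=4,m=5: total = 63+20 = 83
i=5,m=2: total = 83+10 = 93
i=5,m=3: total = 93+15 = 108
i=5,m=4: total = 108+20 = 128
i=5,m=5: total = 128+25 = 153
i=5,m=6: total = 153+30 = 183
i=6,m=2: total = 183+12 = 195
i=6,m=3: total = 195+18 = 213
i=6,m=4: total = 213+24 = 237
i=6,m=5: total = 237+30 = 267
i=6,m=6: total = 267+36 = 303
i=6,m=7: total = 303+42 = 345
i=7,m=2: total = 345+14 = 359
i=7,m=3: total = 359+21 = 380
i=7,m=4: total = 380+28 = 408
i=7,m=5: total = 408+35 = 443
i=7,m=6: total = 443+42 = 485
i=7,m=7: total = 485+49 = 534
i=7,m=8: total = 534+56 = 590

590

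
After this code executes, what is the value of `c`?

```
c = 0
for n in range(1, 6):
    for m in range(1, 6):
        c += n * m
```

n=1,m=1: c = 0+1 = 1
n=1,m=2: c = 1+2 = 3
n=1,m=3: c = 3+3 = 6
n=1,m=4: c = 6+4 = 10
n=1,m=5: c = 10+5 = 15
n=2,m=1: c = 15+2 = 17
n=2,m=2: c = 17+4 = 21
n=2,m=3: c = 21+6 = 27
n=2,m=4: c = 27+8 = 35
n=2,m=5: c = 35+10 = 45
n=3,m=1: c = 45+3 = 48
n=3,m=2: c = 48+6 = 54
n=3,m=3: c = 54+9 = 63
n=3,m=4: c = 63+12 = 75
n=3,m=5: c = 75+15 = 90
n=4,m=1: c = 90+4 = 94
n=4,m=2: c = 94+8 = 102
n=4,m=3: c = 102+12 = 114
n=4,m=4: c = 114+16 = 130
n=4,m=5: c = 130+20 = 150
n=5,m=1: c = 150+5 = 155
n=5,m=2: c = 155+10 = 165
n=5,m=3: c = 165+15 = 180
n=5,m=4: c = 180+20 = 200
n=5,m=5: c = 200+25 = 225

225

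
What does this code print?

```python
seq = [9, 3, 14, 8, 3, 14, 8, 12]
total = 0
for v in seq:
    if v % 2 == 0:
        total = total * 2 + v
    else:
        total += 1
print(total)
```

v=9: not even, total = 0+1 = 1
v=3: not even, total = 1+1 = 2
v=14: even, total = 2*2+14 = 18
v=8: even, total = 18*2+8 = 44
v=3: not even, total = 44+1 = 45
v=14: even, total = 45*2+14 = 104
v=8: even, total = 104*2+8 = 216
v=12: even, total = 216*2+12 = 444

444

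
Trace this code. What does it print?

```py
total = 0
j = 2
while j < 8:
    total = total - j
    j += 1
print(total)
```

-27

j=2: total = 0-2 = -2
j=3: total = (-2)-3 = -5
j=4: total = (-5)-4 = -9
j=5: total = (-9)-5 = -14
j=6: total = (-14)-6 = -20
j=7: total = (-20)-7 = -27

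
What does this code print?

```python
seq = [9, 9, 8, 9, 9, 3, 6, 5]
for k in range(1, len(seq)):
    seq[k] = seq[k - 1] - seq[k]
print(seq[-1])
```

k=1: seq[1] = 9-9 = 0 → [9, 0, 8, 9, 9, 3, 6, 5]
k=2: seq[2] = 0-8 = -8 → [9, 0, -8, 9, 9, 3, 6, 5]
k=3: seq[3] = (-8)-9 = -17 → [9, 0, -8, -17, 9, 3, 6, 5]
k=4: seq[4] = (-17)-9 = -26 → [9, 0, -8, -17, -26, 3, 6, 5]
k=5: seq[5] = (-26)-3 = -29 → [9, 0, -8, -17, -26, -29, 6, 5]
k=6: seq[6] = (-29)-6 = -35 → [9, 0, -8, -17, -26, -29, -35, 5]
k=7: seq[7] = (-35)-5 = -40 → [9, 0, -8, -17, -26, -29, -35, -40]

-40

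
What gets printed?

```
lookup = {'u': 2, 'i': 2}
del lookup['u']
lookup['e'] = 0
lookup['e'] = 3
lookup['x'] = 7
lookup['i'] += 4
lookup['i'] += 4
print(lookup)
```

{'i': 10, 'e': 3, 'x': 7}

del 'u' → {'i': 2}
lookup['e'] = 0 → {'i': 2, 'e': 0}
lookup['e'] = 3 → {'i': 2, 'e': 3}
lookup['x'] = 7 → {'i': 2, 'e': 3, 'x': 7}
lookup['i'] = 2+4 = 6 → {'i': 6, 'e': 3, 'x': 7}
lookup['i'] = 6+4 = 10 → {'i': 10, 'e': 3, 'x': 7}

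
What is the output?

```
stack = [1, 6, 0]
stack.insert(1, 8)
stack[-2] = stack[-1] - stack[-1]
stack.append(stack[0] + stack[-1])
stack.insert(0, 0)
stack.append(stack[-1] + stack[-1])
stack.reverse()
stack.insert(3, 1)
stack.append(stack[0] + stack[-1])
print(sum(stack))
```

insert 8 at 1 → [1, 8, 6, 0]
stack[-2] = stack[-1]-stack[-1] = 0-0 = 0 → [1, 8, 0, 0]
append stack[0]+stack[-1] = 1+0 = 1 → [1, 8, 0, 0, 1]
insert 0 at 0 → [0, 1, 8, 0, 0, 1]
append stack[-1]+stack[-1] = 1+1 = 2 → [0, 1, 8, 0, 0, 1, 2]
reverse → [2, 1, 0, 0, 8, 1, 0]
insert 1 at 3 → [2, 1, 0, 1, 0, 8, 1, 0]
append stack[0]+stack[-1] = 2+0 = 2 → [2, 1, 0, 1, 0, 8, 1, 0, 2]
sum = 15

15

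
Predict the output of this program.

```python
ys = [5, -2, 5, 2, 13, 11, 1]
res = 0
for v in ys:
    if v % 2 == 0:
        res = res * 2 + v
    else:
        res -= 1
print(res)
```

v=5: not even, res = 0-1 = -1
v=-2: even, res = (-1)*2+(-2) = -4
v=5: not even, res = (-4)-1 = -5
v=2: even, res = (-5)*2+2 = -8
v=13: not even, res = (-8)-1 = -9
v=11: not even, res = (-9)-1 = -10
v=1: not even, res = (-10)-1 = -11

-11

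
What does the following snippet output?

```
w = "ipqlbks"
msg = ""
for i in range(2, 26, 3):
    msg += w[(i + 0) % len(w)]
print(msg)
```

i=2: add w[2]='q' → 'q'
i=5: add w[5]='k' → 'qk'
i=8: add w[1]='p' → 'qkp'
i=11: add w[4]='b' → 'qkpb'
i=14: add w[0]='i' → 'qkpbi'
i=17: add w[3]='l' → 'qkpbil'
i=20: add w[6]='s' → 'qkpbils'
i=23: add w[2]='q' → 'qkpbilsq'

qkpbilsq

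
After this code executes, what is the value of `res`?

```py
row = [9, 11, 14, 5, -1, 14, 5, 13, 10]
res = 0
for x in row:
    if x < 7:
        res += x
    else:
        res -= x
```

-62

x=9: not <7, res = 0-9 = -9
x=11: not <7, res = (-9)-11 = -20
x=14: not <7, res = (-20)-14 = -34
x=5: <7, res = (-34)+5 = -29
x=-1: <7, res = (-29)+(-1) = -30
x=14: not <7, res = (-30)-14 = -44
x=5: <7, res = (-44)+5 = -39
x=13: not <7, res = (-39)-13 = -52
x=10: not <7, res = (-52)-10 = -62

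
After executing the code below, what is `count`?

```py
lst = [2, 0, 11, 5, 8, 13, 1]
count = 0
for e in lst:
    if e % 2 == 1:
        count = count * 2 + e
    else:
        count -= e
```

e=2: not odd, count = 0-2 = -2
e=0: not odd, count = (-2)-0 = -2
e=11: odd, count = (-2)*2+11 = 7
e=5: odd, count = 7*2+5 = 19
e=8: not odd, count = 19-8 = 11
e=13: odd, count = 11*2+13 = 35
e=1: odd, count = 35*2+1 = 71

71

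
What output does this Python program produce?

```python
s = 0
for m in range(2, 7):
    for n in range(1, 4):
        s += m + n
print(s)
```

m=2,n=1: s = 0+3 = 3
m=2,n=2: s = 3+4 = 7
m=2,n=3: s = 7+5 = 12
m=3,n=1: s = 12+4 = 16
m=3,n=2: s = 16+5 = 21
m=3,n=3: s = 21+6 = 27
m=4,n=1: s = 27+5 = 32
m=4,n=2: s = 32+6 = 38
m=4,n=3: s = 38+7 = 45
m=5,n=1: s = 45+6 = 51
m=5,n=2: s = 51+7 = 58
m=5,n=3: s = 58+8 = 66
m=6,n=1: s = 66+7 = 73
m=6,n=2: s = 73+8 = 81
m=6,n=3: s = 81+9 = 90

90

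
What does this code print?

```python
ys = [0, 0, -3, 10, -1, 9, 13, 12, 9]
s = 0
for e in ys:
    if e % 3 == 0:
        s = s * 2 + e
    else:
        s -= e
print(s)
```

-79

e=0: %3==0, s = 0*2+0 = 0
e=0: %3==0, s = 0*2+0 = 0
e=-3: %3==0, s = 0*2+(-3) = -3
e=10: not %3==0, s = (-3)-10 = -13
e=-1: not %3==0, s = (-13)-(-1) = -12
e=9: %3==0, s = (-12)*2+9 = -15
e=13: not %3==0, s = (-15)-13 = -28
e=12: %3==0, s = (-28)*2+12 = -44
e=9: %3==0, s = (-44)*2+9 = -79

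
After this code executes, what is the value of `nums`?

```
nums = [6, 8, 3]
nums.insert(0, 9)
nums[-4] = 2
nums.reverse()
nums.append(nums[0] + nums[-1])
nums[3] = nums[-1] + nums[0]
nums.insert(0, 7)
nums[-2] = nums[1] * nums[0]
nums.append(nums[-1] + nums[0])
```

[7, 3, 8, 6, 21, 5, 12]

insert 9 at 0 → [9, 6, 8, 3]
nums[-4] = 2 → [2, 6, 8, 3]
reverse → [3, 8, 6, 2]
append nums[0]+nums[-1] = 3+2 = 5 → [3, 8, 6, 2, 5]
nums[3] = nums[-1]+nums[0] = 5+3 = 8 → [3, 8, 6, 8, 5]
insert 7 at 0 → [7, 3, 8, 6, 8, 5]
nums[-2] = nums[1]*nums[0] = 3*7 = 21 → [7, 3, 8, 6, 21, 5]
append nums[-1]+nums[0] = 5+7 = 12 → [7, 3, 8, 6, 21, 5, 12]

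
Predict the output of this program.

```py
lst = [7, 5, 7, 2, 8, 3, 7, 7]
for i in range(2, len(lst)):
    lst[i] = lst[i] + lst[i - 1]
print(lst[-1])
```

i=2: lst[2] = 7+5 = 12 → [7, 5, 12, 2, 8, 3, 7, 7]
i=3: lst[3] = 2+12 = 14 → [7, 5, 12, 14, 8, 3, 7, 7]
i=4: lst[4] = 8+14 = 22 → [7, 5, 12, 14, 22, 3, 7, 7]
i=5: lst[5] = 3+22 = 25 → [7, 5, 12, 14, 22, 25, 7, 7]
i=6: lst[6] = 7+25 = 32 → [7, 5, 12, 14, 22, 25, 32, 7]
i=7: lst[7] = 7+32 = 39 → [7, 5, 12, 14, 22, 25, 32, 39]

39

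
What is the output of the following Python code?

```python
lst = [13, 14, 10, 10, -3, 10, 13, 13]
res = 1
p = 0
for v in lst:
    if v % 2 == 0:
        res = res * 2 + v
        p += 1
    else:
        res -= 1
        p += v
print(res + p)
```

218

v=13: not even, res = 1-1 = 0; p=13
v=14: even, res = 0*2+14 = 14; p=14
v=10: even, res = 14*2+10 = 38; p=15
v=10: even, res = 38*2+10 = 86; p=16
v=-3: not even, res = 86-1 = 85; p=13
v=10: even, res = 85*2+10 = 180; p=14
v=13: not even, res = 180-1 = 179; p=27
v=13: not even, res = 179-1 = 178; p=40
res+p = 178+40 = 218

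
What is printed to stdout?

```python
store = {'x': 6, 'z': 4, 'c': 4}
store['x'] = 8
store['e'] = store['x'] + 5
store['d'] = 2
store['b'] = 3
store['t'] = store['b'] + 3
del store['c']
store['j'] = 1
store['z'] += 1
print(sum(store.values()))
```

store['x'] = 8 → {'x': 8, 'z': 4, 'c': 4}
store['e'] = store['x']+5 = 13 → {'x': 8, 'z': 4, 'c': 4, 'e': 13}
store['d'] = 2 → {'x': 8, 'z': 4, 'c': 4, 'e': 13, 'd': 2}
store['b'] = 3 → {'x': 8, 'z': 4, 'c': 4, 'e': 13, 'd': 2, 'b': 3}
store['t'] = store['b']+3 = 6 → {'x': 8, 'z': 4, 'c': 4, 'e': 13, 'd': 2, 'b': 3, 't': 6}
del 'c' → {'x': 8, 'z': 4, 'e': 13, 'd': 2, 'b': 3, 't': 6}
store['j'] = 1 → {'x': 8, 'z': 4, 'e': 13, 'd': 2, 'b': 3, 't': 6, 'j': 1}
store['z'] = 4+1 = 5 → {'x': 8, 'z': 5, 'e': 13, 'd': 2, 'b': 3, 't': 6, 'j': 1}
sum of values = 38

38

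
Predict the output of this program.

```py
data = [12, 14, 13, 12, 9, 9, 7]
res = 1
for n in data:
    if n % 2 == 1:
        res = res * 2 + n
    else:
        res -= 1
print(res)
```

n=12: not odd, res = 1-1 = 0
n=14: not odd, res = 0-1 = -1
n=13: odd, res = (-1)*2+13 = 11
n=12: not odd, res = 11-1 = 10
n=9: odd, res = 10*2+9 = 29
n=9: odd, res = 29*2+9 = 67
n=7: odd, res = 67*2+7 = 141

141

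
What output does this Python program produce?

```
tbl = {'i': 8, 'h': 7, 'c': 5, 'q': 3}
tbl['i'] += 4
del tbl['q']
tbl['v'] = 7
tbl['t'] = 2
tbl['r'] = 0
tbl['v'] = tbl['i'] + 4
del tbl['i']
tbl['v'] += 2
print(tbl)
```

{'h': 7, 'c': 5, 'v': 18, 't': 2, 'r': 0}

tbl['i'] = 8+4 = 12 → {'i': 12, 'h': 7, 'c': 5, 'q': 3}
del 'q' → {'i': 12, 'h': 7, 'c': 5}
tbl['v'] = 7 → {'i': 12, 'h': 7, 'c': 5, 'v': 7}
tbl['t'] = 2 → {'i': 12, 'h': 7, 'c': 5, 'v': 7, 't': 2}
tbl['r'] = 0 → {'i': 12, 'h': 7, 'c': 5, 'v': 7, 't': 2, 'r': 0}
tbl['v'] = tbl['i']+4 = 16 → {'i': 12, 'h': 7, 'c': 5, 'v': 16, 't': 2, 'r': 0}
del 'i' → {'h': 7, 'c': 5, 'v': 16, 't': 2, 'r': 0}
tbl['v'] = 16+2 = 18 → {'h': 7, 'c': 5, 'v': 18, 't': 2, 'r': 0}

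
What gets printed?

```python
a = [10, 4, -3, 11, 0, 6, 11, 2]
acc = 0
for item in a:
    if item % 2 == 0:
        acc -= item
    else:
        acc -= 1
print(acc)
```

item=10: even, acc = 0-10 = -10
item=4: even, acc = (-10)-4 = -14
item=-3: not even, acc = (-14)-1 = -15
item=11: not even, acc = (-15)-1 = -16
item=0: even, acc = (-16)-0 = -16
item=6: even, acc = (-16)-6 = -22
item=11: not even, acc = (-22)-1 = -23
item=2: even, acc = (-23)-2 = -25

-25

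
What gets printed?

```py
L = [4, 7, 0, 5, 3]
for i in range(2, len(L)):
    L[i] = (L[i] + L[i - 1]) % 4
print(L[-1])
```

i=2: L[2] = (0+7)%4 = 3 → [4, 7, 3, 5, 3]
i=3: L[3] = (5+3)%4 = 0 → [4, 7, 3, 0, 3]
i=4: L[4] = (3+0)%4 = 3 → [4, 7, 3, 0, 3]

3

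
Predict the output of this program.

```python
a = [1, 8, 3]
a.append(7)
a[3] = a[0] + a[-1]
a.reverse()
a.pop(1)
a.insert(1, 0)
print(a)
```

append 7 → [1, 8, 3, 7]
a[3] = a[0]+a[-1] = 1+7 = 8 → [1, 8, 3, 8]
reverse → [8, 3, 8, 1]
pop(1) removes 3 → [8, 8, 1]
insert 0 at 1 → [8, 0, 8, 1]

[8, 0, 8, 1]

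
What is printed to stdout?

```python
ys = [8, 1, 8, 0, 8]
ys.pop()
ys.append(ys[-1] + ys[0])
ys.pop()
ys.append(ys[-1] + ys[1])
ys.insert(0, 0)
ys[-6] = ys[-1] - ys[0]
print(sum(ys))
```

19

pop() removes 8 → [8, 1, 8, 0]
append ys[-1]+ys[0] = 0+8 = 8 → [8, 1, 8, 0, 8]
pop() removes 8 → [8, 1, 8, 0]
append ys[-1]+ys[1] = 0+1 = 1 → [8, 1, 8, 0, 1]
insert 0 at 0 → [0, 8, 1, 8, 0, 1]
ys[-6] = ys[-1]-ys[0] = 1-0 = 1 → [1, 8, 1, 8, 0, 1]
sum = 19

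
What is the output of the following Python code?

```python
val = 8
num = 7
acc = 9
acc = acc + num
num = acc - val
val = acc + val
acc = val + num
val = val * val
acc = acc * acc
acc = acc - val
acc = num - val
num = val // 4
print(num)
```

144

acc = 9+7 = 16
num = 16-8 = 8
val = 16+8 = 24
acc = 24+8 = 32
val = 24*24 = 576
acc = 32*32 = 1024
acc = 1024-576 = 448
acc = 8-576 = -568
num = 576//4 = 144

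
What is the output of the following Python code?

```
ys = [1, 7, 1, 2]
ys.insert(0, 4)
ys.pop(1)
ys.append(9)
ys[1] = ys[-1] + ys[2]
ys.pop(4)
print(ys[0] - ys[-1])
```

insert 4 at 0 → [4, 1, 7, 1, 2]
pop(1) removes 1 → [4, 7, 1, 2]
append 9 → [4, 7, 1, 2, 9]
ys[1] = ys[-1]+ys[2] = 9+1 = 10 → [4, 10, 1, 2, 9]
pop(4) removes 9 → [4, 10, 1, 2]
ys[0]-ys[-1] = 4-2 = 2

2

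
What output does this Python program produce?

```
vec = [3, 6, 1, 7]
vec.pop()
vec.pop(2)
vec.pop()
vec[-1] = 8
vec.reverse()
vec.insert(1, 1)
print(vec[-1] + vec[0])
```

pop() removes 7 → [3, 6, 1]
pop(2) removes 1 → [3, 6]
pop() removes 6 → [3]
vec[-1] = 8 → [8]
reverse → [8]
insert 1 at 1 → [8, 1]
vec[-1]+vec[0] = 1+8 = 9

9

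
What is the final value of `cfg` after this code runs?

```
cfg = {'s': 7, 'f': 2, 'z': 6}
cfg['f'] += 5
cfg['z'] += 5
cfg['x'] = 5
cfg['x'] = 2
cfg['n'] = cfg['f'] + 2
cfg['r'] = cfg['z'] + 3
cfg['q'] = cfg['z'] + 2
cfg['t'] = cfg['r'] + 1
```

{'s': 7, 'f': 7, 'z': 11, 'x': 2, 'n': 9, 'r': 14, 'q': 13, 't': 15}

cfg['f'] = 2+5 = 7 → {'s': 7, 'f': 7, 'z': 6}
cfg['z'] = 6+5 = 11 → {'s': 7, 'f': 7, 'z': 11}
cfg['x'] = 5 → {'s': 7, 'f': 7, 'z': 11, 'x': 5}
cfg['x'] = 2 → {'s': 7, 'f': 7, 'z': 11, 'x': 2}
cfg['n'] = cfg['f']+2 = 9 → {'s': 7, 'f': 7, 'z': 11, 'x': 2, 'n': 9}
cfg['r'] = cfg['z']+3 = 14 → {'s': 7, 'f': 7, 'z': 11, 'x': 2, 'n': 9, 'r': 14}
cfg['q'] = cfg['z']+2 = 13 → {'s': 7, 'f': 7, 'z': 11, 'x': 2, 'n': 9, 'r': 14, 'q': 13}
cfg['t'] = cfg['r']+1 = 15 → {'s': 7, 'f': 7, 'z': 11, 'x': 2, 'n': 9, 'r': 14, 'q': 13, 't': 15}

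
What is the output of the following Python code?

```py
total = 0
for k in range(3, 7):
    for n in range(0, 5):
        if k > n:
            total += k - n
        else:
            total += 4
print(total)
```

k=3,n=0: 3>0, total = 0+3 = 3
k=3,n=1: 3>1, total = 3+2 = 5
k=3,n=2: 3>2, total = 5+1 = 6
k=3,n=3: not 3>3, total = 6+4 = 10
k=3,n=4: not 3>4, total = 10+4 = 14
k=4,n=0: 4>0, total = 14+4 = 18
k=4,n=1: 4>1, total = 18+3 = 21
k=4,n=2: 4>2, total = 21+2 = 23
k=4,n=3: 4>3, total = 23+1 = 24
k=4,n=4: not 4>4, total = 24+4 = 28
k=5,n=0: 5>0, total = 28+5 = 33
k=5,n=1: 5>1, total = 33+4 = 37
k=5,n=2: 5>2, total = 37+3 = 40
k=5,n=3: 5>3, total = 40+2 = 42
k=5,n=4: 5>4, total = 42+1 = 43
k=6,n=0: 6>0, total = 43+6 = 49
k=6,n=1: 6>1, total = 49+5 = 54
k=6,n=2: 6>2, total = 54+4 = 58
k=6,n=3: 6>3, total = 58+3 = 61
k=6,n=4: 6>4, total = 61+2 = 63

63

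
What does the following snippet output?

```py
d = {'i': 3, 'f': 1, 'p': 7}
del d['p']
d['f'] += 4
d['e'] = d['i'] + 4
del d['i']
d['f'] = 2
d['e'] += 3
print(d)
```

{'f': 2, 'e': 10}

del 'p' → {'i': 3, 'f': 1}
d['f'] = 1+4 = 5 → {'i': 3, 'f': 5}
d['e'] = d['i']+4 = 7 → {'i': 3, 'f': 5, 'e': 7}
del 'i' → {'f': 5, 'e': 7}
d['f'] = 2 → {'f': 2, 'e': 7}
d['e'] = 7+3 = 10 → {'f': 2, 'e': 10}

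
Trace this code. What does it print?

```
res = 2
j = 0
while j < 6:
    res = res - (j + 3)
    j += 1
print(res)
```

j=0: res = 2-3 = -1
j=1: res = (-1)-4 = -5
j=2: res = (-5)-5 = -10
j=3: res = (-10)-6 = -16
j=4: res = (-16)-7 = -23
j=5: res = (-23)-8 = -31

-31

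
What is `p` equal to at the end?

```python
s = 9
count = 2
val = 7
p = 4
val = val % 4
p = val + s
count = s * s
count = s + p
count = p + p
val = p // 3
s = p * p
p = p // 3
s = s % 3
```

val = 7%4 = 3
p = 3+9 = 12
count = 9*9 = 81
count = 9+12 = 21
count = 12+12 = 24
val = 12//3 = 4
s = 12*12 = 144
p = 12//3 = 4
s = 144%3 = 0

4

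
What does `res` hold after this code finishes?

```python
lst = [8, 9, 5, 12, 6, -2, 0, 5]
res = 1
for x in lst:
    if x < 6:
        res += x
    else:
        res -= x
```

-26

x=8: not <6, res = 1-8 = -7
x=9: not <6, res = (-7)-9 = -16
x=5: <6, res = (-16)+5 = -11
x=12: not <6, res = (-11)-12 = -23
x=6: not <6, res = (-23)-6 = -29
x=-2: <6, res = (-29)+(-2) = -31
x=0: <6, res = (-31)+0 = -31
x=5: <6, res = (-31)+5 = -26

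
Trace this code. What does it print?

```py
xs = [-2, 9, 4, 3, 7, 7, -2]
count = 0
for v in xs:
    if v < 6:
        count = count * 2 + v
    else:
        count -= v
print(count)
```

v=-2: <6, count = 0*2+(-2) = -2
v=9: not <6, count = (-2)-9 = -11
v=4: <6, count = (-11)*2+4 = -18
v=3: <6, count = (-18)*2+3 = -33
v=7: not <6, count = (-33)-7 = -40
v=7: not <6, count = (-40)-7 = -47
v=-2: <6, count = (-47)*2+(-2) = -96

-96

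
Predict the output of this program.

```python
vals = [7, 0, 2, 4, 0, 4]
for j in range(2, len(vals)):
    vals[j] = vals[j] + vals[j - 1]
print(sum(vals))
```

j=2: vals[2] = 2+0 = 2 → [7, 0, 2, 4, 0, 4]
j=3: vals[3] = 4+2 = 6 → [7, 0, 2, 6, 0, 4]
j=4: vals[4] = 0+6 = 6 → [7, 0, 2, 6, 6, 4]
j=5: vals[5] = 4+6 = 10 → [7, 0, 2, 6, 6, 10]
sum = 31

31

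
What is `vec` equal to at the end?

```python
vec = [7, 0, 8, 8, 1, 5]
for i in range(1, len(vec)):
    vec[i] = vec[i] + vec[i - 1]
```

i=1: vec[1] = 0+7 = 7 → [7, 7, 8, 8, 1, 5]
i=2: vec[2] = 8+7 = 15 → [7, 7, 15, 8, 1, 5]
i=3: vec[3] = 8+15 = 23 → [7, 7, 15, 23, 1, 5]
i=4: vec[4] = 1+23 = 24 → [7, 7, 15, 23, 24, 5]
i=5: vec[5] = 5+24 = 29 → [7, 7, 15, 23, 24, 29]

[7, 7, 15, 23, 24, 29]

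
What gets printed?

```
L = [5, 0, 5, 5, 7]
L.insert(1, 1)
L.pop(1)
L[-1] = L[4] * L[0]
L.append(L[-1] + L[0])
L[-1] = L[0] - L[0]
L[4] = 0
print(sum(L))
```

15

insert 1 at 1 → [5, 1, 0, 5, 5, 7]
pop(1) removes 1 → [5, 0, 5, 5, 7]
L[-1] = L[4]*L[0] = 7*5 = 35 → [5, 0, 5, 5, 35]
append L[-1]+L[0] = 35+5 = 40 → [5, 0, 5, 5, 35, 40]
L[-1] = L[0]-L[0] = 5-5 = 0 → [5, 0, 5, 5, 35, 0]
L[4] = 0 → [5, 0, 5, 5, 0, 0]
sum = 15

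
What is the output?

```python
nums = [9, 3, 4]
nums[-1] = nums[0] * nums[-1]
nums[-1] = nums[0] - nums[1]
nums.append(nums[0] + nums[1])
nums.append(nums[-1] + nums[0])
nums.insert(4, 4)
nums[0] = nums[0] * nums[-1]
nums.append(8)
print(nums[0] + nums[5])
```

210

nums[-1] = nums[0]*nums[-1] = 9*4 = 36 → [9, 3, 36]
nums[-1] = nums[0]-nums[1] = 9-3 = 6 → [9, 3, 6]
append nums[0]+nums[1] = 9+3 = 12 → [9, 3, 6, 12]
append nums[-1]+nums[0] = 12+9 = 21 → [9, 3, 6, 12, 21]
insert 4 at 4 → [9, 3, 6, 12, 4, 21]
nums[0] = nums[0]*nums[-1] = 9*21 = 189 → [189, 3, 6, 12, 4, 21]
append 8 → [189, 3, 6, 12, 4, 21, 8]
nums[0]+nums[5] = 189+21 = 210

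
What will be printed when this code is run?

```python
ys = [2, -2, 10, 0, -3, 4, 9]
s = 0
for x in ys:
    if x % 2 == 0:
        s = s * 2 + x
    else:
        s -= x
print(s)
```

x=2: even, s = 0*2+2 = 2
x=-2: even, s = 2*2+(-2) = 2
x=10: even, s = 2*2+10 = 14
x=0: even, s = 14*2+0 = 28
x=-3: not even, s = 28-(-3) = 31
x=4: even, s = 31*2+4 = 66
x=9: not even, s = 66-9 = 57

57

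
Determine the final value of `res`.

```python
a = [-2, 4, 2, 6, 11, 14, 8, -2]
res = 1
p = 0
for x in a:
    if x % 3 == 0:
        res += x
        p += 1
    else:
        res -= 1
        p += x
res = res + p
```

x=-2: not %3==0, res = 1-1 = 0; p=-2
x=4: not %3==0, res = 0-1 = -1; p=2
x=2: not %3==0, res = (-1)-1 = -2; p=4
x=6: %3==0, res = (-2)+6 = 4; p=5
x=11: not %3==0, res = 4-1 = 3; p=16
x=14: not %3==0, res = 3-1 = 2; p=30
x=8: not %3==0, res = 2-1 = 1; p=38
x=-2: not %3==0, res = 1-1 = 0; p=36
res+p = 0+36 = 36

36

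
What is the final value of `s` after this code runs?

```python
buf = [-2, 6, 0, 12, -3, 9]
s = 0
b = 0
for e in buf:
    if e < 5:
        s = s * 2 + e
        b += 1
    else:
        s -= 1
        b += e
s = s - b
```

e=-2: <5, s = 0*2+(-2) = -2; b=1
e=6: not <5, s = (-2)-1 = -3; b=7
e=0: <5, s = (-3)*2+0 = -6; b=8
e=12: not <5, s = (-6)-1 = -7; b=20
e=-3: <5, s = (-7)*2+(-3) = -17; b=21
e=9: not <5, s = (-17)-1 = -18; b=30
s-b = (-18)-30 = -48

-48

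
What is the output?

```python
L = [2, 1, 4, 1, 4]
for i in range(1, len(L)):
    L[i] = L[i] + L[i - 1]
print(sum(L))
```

i=1: L[1] = 1+2 = 3 → [2, 3, 4, 1, 4]
i=2: L[2] = 4+3 = 7 → [2, 3, 7, 1, 4]
i=3: L[3] = 1+7 = 8 → [2, 3, 7, 8, 4]
i=4: L[4] = 4+8 = 12 → [2, 3, 7, 8, 12]
sum = 32

32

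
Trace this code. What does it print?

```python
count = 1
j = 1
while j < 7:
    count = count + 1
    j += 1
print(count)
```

j=1: count = 1+1 = 2
j=2: count = 2+1 = 3
j=3: count = 3+1 = 4
j=4: count = 4+1 = 5
j=5: count = 5+1 = 6
j=6: count = 6+1 = 7

7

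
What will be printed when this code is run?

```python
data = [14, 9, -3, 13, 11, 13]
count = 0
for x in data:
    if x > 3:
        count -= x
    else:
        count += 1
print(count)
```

-59

x=14: >3, count = 0-14 = -14
x=9: >3, count = (-14)-9 = -23
x=-3: not >3, count = (-23)+1 = -22
x=13: >3, count = (-22)-13 = -35
x=11: >3, count = (-35)-11 = -46
x=13: >3, count = (-46)-13 = -59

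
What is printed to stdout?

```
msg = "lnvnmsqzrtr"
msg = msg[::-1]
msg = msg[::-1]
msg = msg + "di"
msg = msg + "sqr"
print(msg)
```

reverse → 'rtrzqsmnvnl'
reverse → 'lnvnmsqzrtr'
+ 'di' → 'lnvnmsqzrtrdi'
+ 'sqr' → 'lnvnmsqzrtrdisqr'

lnvnmsqzrtrdisqr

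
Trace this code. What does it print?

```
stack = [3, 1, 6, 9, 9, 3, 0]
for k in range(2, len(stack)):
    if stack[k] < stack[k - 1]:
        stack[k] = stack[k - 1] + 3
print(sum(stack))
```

55

k=2: 6>=1, unchanged → [3, 1, 6, 9, 9, 3, 0]
k=3: 9>=6, unchanged → [3, 1, 6, 9, 9, 3, 0]
k=4: 9>=9, unchanged → [3, 1, 6, 9, 9, 3, 0]
k=5: 3<9, stack[5] = 9+3 = 12 → [3, 1, 6, 9, 9, 12, 0]
k=6: 0<12, stack[6] = 12+3 = 15 → [3, 1, 6, 9, 9, 12, 15]
sum = 55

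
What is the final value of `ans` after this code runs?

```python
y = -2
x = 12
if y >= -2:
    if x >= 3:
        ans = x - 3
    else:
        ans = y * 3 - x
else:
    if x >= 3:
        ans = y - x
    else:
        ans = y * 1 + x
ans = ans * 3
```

y=-2, x=12
y >= -2 is True; x >= 3 is True
→ ans = x - 3 = 9
ans = 9*3 = 27

27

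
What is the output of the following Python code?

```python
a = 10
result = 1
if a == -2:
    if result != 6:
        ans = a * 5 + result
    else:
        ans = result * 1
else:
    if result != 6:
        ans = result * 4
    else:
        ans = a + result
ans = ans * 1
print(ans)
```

4

a=10, result=1
a == -2 is False; result != 6 is True
→ ans = result * 4 = 4
ans = 4*1 = 4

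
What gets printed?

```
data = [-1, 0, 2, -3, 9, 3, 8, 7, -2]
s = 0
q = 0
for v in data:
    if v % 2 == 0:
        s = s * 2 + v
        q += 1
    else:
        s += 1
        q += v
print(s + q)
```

v=-1: not even, s = 0+1 = 1; q=-1
v=0: even, s = 1*2+0 = 2; q=0
v=2: even, s = 2*2+2 = 6; q=1
v=-3: not even, s = 6+1 = 7; q=-2
v=9: not even, s = 7+1 = 8; q=7
v=3: not even, s = 8+1 = 9; q=10
v=8: even, s = 9*2+8 = 26; q=11
v=7: not even, s = 26+1 = 27; q=18
v=-2: even, s = 27*2+(-2) = 52; q=19
s+q = 52+19 = 71

71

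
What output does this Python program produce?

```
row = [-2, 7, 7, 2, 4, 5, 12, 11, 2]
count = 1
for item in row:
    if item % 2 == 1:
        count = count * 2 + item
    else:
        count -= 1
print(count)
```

94

item=-2: not odd, count = 1-1 = 0
item=7: odd, count = 0*2+7 = 7
item=7: odd, count = 7*2+7 = 21
item=2: not odd, count = 21-1 = 20
item=4: not odd, count = 20-1 = 19
item=5: odd, count = 19*2+5 = 43
item=12: not odd, count = 43-1 = 42
item=11: odd, count = 42*2+11 = 95
item=2: not odd, count = 95-1 = 94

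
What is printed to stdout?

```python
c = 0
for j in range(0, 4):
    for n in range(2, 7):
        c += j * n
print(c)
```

120

j=0,n=2: c = 0+0 = 0
j=0,n=3: c = 0+0 = 0
j=0,n=4: c = 0+0 = 0
j=0,n=5: c = 0+0 = 0
j=0,n=6: c = 0+0 = 0
j=1,n=2: c = 0+2 = 2
j=1,n=3: c = 2+3 = 5
j=1,n=4: c = 5+4 = 9
j=1,n=5: c = 9+5 = 14
j=1,n=6: c = 14+6 = 20
j=2,n=2: c = 20+4 = 24
j=2,n=3: c = 24+6 = 30
j=2,n=4: c = 30+8 = 38
j=2,n=5: c = 38+10 = 48
j=2,n=6: c = 48+12 = 60
j=3,n=2: c = 60+6 = 66
j=3,n=3: c = 66+9 = 75
j=3,n=4: c = 75+12 = 87
j=3,n=5: c = 87+15 = 102
j=3,n=6: c = 102+18 = 120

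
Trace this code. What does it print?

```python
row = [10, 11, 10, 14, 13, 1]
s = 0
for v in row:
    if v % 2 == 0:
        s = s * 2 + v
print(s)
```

v=10: even, s = 0*2+10 = 10
v=11: not even
v=10: even, s = 10*2+10 = 30
v=14: even, s = 30*2+14 = 74
v=13: not even
v=1: not even

74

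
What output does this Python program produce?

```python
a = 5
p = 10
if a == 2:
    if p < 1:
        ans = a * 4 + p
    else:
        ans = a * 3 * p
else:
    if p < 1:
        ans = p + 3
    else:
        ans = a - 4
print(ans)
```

a=5, p=10
a == 2 is False; p < 1 is False
→ ans = a - 4 = 1

1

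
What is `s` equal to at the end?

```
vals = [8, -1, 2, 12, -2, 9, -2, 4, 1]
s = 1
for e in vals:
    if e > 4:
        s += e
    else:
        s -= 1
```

24

e=8: >4, s = 1+8 = 9
e=-1: not >4, s = 9-1 = 8
e=2: not >4, s = 8-1 = 7
e=12: >4, s = 7+12 = 19
e=-2: not >4, s = 19-1 = 18
e=9: >4, s = 18+9 = 27
e=-2: not >4, s = 27-1 = 26
e=4: not >4, s = 26-1 = 25
e=1: not >4, s = 25-1 = 24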